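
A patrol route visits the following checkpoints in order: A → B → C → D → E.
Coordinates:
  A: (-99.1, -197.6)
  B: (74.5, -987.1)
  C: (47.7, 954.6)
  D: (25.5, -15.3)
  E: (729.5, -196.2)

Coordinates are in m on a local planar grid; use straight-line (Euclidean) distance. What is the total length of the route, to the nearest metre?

Leg distances:
A→B: 808.4 m  (cumulative 808.4 m)
B→C: 1941.9 m  (cumulative 2750.2 m)
C→D: 970.2 m  (cumulative 3720.4 m)
D→E: 726.9 m  (cumulative 4447.3 m)
Total route length ≈ 4447 m.

4447 m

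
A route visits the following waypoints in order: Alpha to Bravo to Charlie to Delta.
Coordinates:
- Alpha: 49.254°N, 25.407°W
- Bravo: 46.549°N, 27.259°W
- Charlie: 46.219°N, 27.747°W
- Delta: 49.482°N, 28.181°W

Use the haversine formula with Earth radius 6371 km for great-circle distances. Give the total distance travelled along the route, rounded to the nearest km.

748 km

Leg distances:
Alpha→Bravo: 330.9 km  (cumulative 330.9 km)
Bravo→Charlie: 52.4 km  (cumulative 383.3 km)
Charlie→Delta: 364.3 km  (cumulative 747.6 km)
Total route length ≈ 748 km.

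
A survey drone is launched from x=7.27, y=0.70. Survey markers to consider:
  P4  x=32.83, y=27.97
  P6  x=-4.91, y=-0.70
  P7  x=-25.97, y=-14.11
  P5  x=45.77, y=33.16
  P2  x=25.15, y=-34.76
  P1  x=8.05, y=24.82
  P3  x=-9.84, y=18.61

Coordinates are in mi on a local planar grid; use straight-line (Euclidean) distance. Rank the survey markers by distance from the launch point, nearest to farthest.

Distances from the launch point:
P6 x=-4.91, y=-0.70: 12.3 mi
P1 x=8.05, y=24.82: 24.1 mi
P3 x=-9.84, y=18.61: 24.8 mi
P7 x=-25.97, y=-14.11: 36.4 mi
P4 x=32.83, y=27.97: 37.4 mi
P2 x=25.15, y=-34.76: 39.7 mi
P5 x=45.77, y=33.16: 50.4 mi

P6, P1, P3, P7, P4, P2, P5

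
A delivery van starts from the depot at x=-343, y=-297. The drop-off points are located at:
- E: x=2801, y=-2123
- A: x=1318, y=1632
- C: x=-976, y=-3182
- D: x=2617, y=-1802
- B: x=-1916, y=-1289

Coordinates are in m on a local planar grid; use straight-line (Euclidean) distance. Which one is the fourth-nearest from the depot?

Distance to each, sorted:
B: 1859.7 m
A: 2545.6 m
C: 2953.6 m
D: 3320.6 m
E: 3635.8 m
The fourth-nearest is D at 3320.6 m.

D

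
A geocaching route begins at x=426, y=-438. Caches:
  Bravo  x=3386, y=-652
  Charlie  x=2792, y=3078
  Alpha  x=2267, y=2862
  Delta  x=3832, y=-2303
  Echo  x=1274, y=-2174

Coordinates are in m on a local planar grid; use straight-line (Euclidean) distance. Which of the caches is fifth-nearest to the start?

Distances from the start (x=426, y=-438):
Echo: 1932.0 m
Bravo: 2967.7 m
Alpha: 3778.8 m
Delta: 3883.2 m
Charlie: 4237.9 m
The fifth-nearest is Charlie at 4237.9 m.

Charlie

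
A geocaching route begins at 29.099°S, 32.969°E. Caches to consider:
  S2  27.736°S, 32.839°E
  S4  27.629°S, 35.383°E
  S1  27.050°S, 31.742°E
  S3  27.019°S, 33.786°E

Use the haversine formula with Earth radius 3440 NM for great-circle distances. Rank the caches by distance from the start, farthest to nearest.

Computing each great-circle distance from 29.099°S, 32.969°E:
S4 27.629°S, 35.383°E: 155.1 NM
S1 27.050°S, 31.742°E: 139.1 NM
S3 27.019°S, 33.786°E: 132.2 NM
S2 27.736°S, 32.839°E: 82.1 NM

S4, S1, S3, S2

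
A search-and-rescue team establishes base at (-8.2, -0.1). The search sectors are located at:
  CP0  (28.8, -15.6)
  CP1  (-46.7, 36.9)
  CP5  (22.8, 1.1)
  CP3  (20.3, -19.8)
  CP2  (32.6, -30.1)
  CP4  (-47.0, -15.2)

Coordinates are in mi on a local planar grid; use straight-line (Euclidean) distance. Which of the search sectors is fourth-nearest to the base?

Distances from the base ((-8.2, -0.1)):
CP5: 31.0 mi
CP3: 34.6 mi
CP0: 40.1 mi
CP4: 41.6 mi
CP2: 50.6 mi
CP1: 53.4 mi
The fourth-nearest is CP4 at 41.6 mi.

CP4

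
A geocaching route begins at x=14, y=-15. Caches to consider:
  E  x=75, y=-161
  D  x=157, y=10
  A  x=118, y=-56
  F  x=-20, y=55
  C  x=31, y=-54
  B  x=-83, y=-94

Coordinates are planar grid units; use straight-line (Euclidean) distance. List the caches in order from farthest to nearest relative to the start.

E, D, B, A, F, C

Computing each straight-line distance from x=14, y=-15:
E x=75, y=-161: 158.2
D x=157, y=10: 145.2
B x=-83, y=-94: 125.1
A x=118, y=-56: 111.8
F x=-20, y=55: 77.8
C x=31, y=-54: 42.5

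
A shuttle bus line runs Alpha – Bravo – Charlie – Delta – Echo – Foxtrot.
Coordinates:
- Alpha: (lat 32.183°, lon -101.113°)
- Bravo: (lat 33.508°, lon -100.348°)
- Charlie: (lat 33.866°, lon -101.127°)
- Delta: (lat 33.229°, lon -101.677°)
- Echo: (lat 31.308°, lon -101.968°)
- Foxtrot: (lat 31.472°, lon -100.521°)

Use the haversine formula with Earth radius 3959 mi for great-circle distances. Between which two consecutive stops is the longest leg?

Leg distances:
Alpha→Bravo: 101.8 mi
Bravo→Charlie: 51.2 mi
Charlie→Delta: 54.2 mi
Delta→Echo: 133.8 mi
Echo→Foxtrot: 86.1 mi
The longest leg is Delta–Echo at 133.8 mi.

Delta–Echo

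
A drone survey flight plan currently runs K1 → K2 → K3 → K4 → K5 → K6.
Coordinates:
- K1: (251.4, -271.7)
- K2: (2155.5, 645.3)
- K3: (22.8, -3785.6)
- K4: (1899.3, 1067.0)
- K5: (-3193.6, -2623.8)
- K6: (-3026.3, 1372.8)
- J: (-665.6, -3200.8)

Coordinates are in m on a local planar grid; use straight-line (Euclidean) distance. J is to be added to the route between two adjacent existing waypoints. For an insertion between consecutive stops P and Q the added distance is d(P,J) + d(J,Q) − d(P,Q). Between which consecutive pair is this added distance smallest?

Added distance for inserting J between each consecutive pair:
K1–K2: 5725.7 m
K2–K3: 755.6 m
K3–K4: 679.7 m
K4–K5: 1282.6 m
K5–K6: 3739.8 m
Smallest added distance is 679.7 m, inserting between K3 and K4.

between K3 and K4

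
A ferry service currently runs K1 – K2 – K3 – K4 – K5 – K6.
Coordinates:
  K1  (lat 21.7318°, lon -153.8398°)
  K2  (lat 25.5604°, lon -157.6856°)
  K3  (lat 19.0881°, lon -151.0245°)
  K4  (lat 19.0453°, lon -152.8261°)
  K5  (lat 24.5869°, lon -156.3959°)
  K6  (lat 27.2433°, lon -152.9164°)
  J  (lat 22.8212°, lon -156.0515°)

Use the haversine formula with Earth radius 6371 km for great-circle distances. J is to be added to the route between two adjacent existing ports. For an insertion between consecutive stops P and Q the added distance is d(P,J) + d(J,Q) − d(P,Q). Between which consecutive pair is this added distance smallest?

Added distance for inserting J between each consecutive pair:
K1–K2: 26.1 km
K2–K3: 20.3 km
K3–K4: 1014.5 km
K4–K5: 18.6 km
K5–K6: 327.4 km
Smallest added distance is 18.6 km, inserting between K4 and K5.

between K4 and K5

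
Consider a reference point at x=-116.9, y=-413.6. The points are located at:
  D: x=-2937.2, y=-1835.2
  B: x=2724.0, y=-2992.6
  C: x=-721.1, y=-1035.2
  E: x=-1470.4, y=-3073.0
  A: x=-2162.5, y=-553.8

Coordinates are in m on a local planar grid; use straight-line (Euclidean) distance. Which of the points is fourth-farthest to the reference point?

A

Distance to each, sorted:
B: 3836.9 m
D: 3158.3 m
E: 2984.0 m
A: 2050.4 m
C: 866.9 m
The fourth-farthest is A at 2050.4 m.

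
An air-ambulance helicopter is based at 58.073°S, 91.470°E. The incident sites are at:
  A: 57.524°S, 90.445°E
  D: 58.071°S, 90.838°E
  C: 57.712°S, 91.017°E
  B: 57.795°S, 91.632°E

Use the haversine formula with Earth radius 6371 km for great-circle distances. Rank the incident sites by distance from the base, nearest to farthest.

B, D, C, A

Distance from the base at 58.073°S, 91.470°E to each:
B 57.795°S, 91.632°E: 32.4 km
D 58.071°S, 90.838°E: 37.2 km
C 57.712°S, 91.017°E: 48.3 km
A 57.524°S, 90.445°E: 86.1 km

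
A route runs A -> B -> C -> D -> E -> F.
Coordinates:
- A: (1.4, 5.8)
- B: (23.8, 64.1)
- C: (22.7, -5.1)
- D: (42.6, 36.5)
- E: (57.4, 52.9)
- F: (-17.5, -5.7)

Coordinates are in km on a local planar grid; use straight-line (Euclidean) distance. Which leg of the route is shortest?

Leg distances:
A→B: 62.5 km
B→C: 69.2 km
C→D: 46.1 km
D→E: 22.1 km
E→F: 95.1 km
The shortest leg is D–E at 22.1 km.

D–E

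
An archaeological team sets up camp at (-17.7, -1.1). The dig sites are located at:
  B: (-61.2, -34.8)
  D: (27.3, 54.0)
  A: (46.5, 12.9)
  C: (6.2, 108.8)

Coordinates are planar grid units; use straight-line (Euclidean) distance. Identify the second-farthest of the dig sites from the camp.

Distance to each, sorted:
C: 112.5
D: 71.1
A: 65.7
B: 55.0
The second-farthest is D at 71.1.

D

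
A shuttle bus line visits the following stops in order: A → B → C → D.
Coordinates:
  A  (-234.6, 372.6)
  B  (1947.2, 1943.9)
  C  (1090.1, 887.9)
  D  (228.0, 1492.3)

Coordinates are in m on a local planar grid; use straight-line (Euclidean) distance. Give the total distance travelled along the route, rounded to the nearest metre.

5102 m

Leg distances:
A→B: 2688.7 m  (cumulative 2688.7 m)
B→C: 1360.1 m  (cumulative 4048.8 m)
C→D: 1052.9 m  (cumulative 5101.6 m)
Total route length ≈ 5102 m.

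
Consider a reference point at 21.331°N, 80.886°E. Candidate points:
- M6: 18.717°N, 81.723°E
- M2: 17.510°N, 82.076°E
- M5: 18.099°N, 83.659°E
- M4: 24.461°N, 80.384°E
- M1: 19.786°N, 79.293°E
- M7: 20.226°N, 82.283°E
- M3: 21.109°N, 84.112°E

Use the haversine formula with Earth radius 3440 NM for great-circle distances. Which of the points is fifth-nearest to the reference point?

M4

Distance to each, sorted:
M7: 102.7 NM
M1: 128.9 NM
M6: 163.9 NM
M3: 181.0 NM
M4: 190.0 NM
M2: 239.1 NM
M5: 249.4 NM
The fifth-nearest is M4 at 190.0 NM.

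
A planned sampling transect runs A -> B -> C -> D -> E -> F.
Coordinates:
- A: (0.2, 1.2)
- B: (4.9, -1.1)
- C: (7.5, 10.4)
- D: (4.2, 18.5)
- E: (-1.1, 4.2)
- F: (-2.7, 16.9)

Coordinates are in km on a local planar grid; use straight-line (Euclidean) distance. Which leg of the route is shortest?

Leg distances:
A→B: 5.2 km
B→C: 11.8 km
C→D: 8.7 km
D→E: 15.3 km
E→F: 12.8 km
The shortest leg is A–B at 5.2 km.

A–B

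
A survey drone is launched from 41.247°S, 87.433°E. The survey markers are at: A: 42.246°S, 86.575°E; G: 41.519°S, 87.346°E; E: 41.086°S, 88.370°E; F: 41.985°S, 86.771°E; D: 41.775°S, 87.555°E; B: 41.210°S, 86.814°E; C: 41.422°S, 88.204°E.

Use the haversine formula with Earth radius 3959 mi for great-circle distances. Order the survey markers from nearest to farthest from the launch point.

G, B, D, C, E, F, A

Computing each great-circle distance from 41.247°S, 87.433°E:
G 41.519°S, 87.346°E: 19.3 mi
B 41.210°S, 86.814°E: 32.3 mi
D 41.775°S, 87.555°E: 37.0 mi
C 41.422°S, 88.204°E: 41.8 mi
E 41.086°S, 88.370°E: 50.0 mi
F 41.985°S, 86.771°E: 61.4 mi
A 42.246°S, 86.575°E: 82.0 mi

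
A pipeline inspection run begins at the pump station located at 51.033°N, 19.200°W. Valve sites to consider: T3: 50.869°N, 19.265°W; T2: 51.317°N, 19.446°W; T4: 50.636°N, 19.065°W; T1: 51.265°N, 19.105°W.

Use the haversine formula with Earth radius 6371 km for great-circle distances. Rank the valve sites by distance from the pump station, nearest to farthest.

Computing each great-circle distance from 51.033°N, 19.200°W:
T3 50.869°N, 19.265°W: 18.8 km
T1 51.265°N, 19.105°W: 26.6 km
T2 51.317°N, 19.446°W: 35.9 km
T4 50.636°N, 19.065°W: 45.2 km

T3, T1, T2, T4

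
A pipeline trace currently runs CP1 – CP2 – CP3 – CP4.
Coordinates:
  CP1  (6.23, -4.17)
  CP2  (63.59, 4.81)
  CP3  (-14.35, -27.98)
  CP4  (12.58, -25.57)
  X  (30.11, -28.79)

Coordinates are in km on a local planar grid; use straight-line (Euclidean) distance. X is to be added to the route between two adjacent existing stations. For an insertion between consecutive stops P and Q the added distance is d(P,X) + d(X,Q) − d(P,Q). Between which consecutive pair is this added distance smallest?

between CP2 and CP3

Added distance for inserting X between each consecutive pair:
CP1–CP2: 23.7 km
CP2–CP3: 7.3 km
CP3–CP4: 35.3 km
Smallest added distance is 7.3 km, inserting between CP2 and CP3.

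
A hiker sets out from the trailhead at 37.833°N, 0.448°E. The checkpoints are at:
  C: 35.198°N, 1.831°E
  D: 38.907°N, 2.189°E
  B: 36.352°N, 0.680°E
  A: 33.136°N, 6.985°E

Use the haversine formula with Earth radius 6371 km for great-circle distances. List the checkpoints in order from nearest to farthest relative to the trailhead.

B, D, C, A

Distance from the trailhead at 37.833°N, 0.448°E to each:
B 36.352°N, 0.680°E: 166.0 km
D 38.907°N, 2.189°E: 193.1 km
C 35.198°N, 1.831°E: 318.0 km
A 33.136°N, 6.985°E: 789.0 km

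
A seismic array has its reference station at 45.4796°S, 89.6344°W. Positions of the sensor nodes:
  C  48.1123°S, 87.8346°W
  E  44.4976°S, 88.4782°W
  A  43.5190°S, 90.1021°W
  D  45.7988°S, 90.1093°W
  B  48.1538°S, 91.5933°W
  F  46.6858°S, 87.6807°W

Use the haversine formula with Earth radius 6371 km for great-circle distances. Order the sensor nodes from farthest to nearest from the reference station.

Distances from the reference station:
B 48.1538°S, 91.5933°W: 332.6 km
C 48.1123°S, 87.8346°W: 323.2 km
A 43.5190°S, 90.1021°W: 221.1 km
F 46.6858°S, 87.6807°W: 201.7 km
E 44.4976°S, 88.4782°W: 142.1 km
D 45.7988°S, 90.1093°W: 51.2 km

B, C, A, F, E, D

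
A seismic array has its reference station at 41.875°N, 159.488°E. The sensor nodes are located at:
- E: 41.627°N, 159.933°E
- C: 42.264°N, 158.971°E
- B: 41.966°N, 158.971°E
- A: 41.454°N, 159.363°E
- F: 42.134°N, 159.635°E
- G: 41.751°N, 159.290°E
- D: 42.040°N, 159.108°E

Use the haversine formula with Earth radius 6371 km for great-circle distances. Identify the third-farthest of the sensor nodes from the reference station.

Distances from the reference station (41.875°N, 159.488°E):
C: 60.8 km
A: 48.0 km
E: 46.1 km
B: 44.0 km
D: 36.4 km
F: 31.3 km
G: 21.4 km
The third-farthest is E at 46.1 km.

E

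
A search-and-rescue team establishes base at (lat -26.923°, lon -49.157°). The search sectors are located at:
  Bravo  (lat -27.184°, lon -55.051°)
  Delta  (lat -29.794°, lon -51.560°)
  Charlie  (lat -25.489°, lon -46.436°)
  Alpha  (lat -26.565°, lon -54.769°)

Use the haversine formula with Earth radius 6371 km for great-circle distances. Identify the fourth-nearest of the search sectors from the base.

Distances from the base ((lat -26.923°, lon -49.157°)):
Charlie: 314.8 km
Delta: 396.5 km
Alpha: 558.6 km
Bravo: 584.3 km
The fourth-nearest is Bravo at 584.3 km.

Bravo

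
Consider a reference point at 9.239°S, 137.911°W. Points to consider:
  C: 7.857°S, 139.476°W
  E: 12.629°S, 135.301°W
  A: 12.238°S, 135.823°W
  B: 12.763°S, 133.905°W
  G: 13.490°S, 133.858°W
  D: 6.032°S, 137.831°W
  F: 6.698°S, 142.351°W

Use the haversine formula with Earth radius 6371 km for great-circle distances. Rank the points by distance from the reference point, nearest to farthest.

Computing each great-circle distance from 9.239°S, 137.911°W:
C 7.857°S, 139.476°W: 230.7 km
D 6.032°S, 137.831°W: 356.7 km
A 12.238°S, 135.823°W: 404.0 km
E 12.629°S, 135.301°W: 472.5 km
F 6.698°S, 142.351°W: 564.7 km
B 12.763°S, 133.905°W: 587.1 km
G 13.490°S, 133.858°W: 647.0 km

C, D, A, E, F, B, G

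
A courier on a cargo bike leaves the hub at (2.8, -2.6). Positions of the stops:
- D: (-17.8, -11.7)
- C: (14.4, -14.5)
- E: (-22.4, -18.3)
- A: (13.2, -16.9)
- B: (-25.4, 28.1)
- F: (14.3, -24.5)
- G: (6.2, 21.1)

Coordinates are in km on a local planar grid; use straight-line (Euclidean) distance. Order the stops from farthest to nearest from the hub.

B, E, F, G, D, A, C

Distance from the hub at (2.8, -2.6) to each:
B (-25.4, 28.1): 41.7 km
E (-22.4, -18.3): 29.7 km
F (14.3, -24.5): 24.7 km
G (6.2, 21.1): 23.9 km
D (-17.8, -11.7): 22.5 km
A (13.2, -16.9): 17.7 km
C (14.4, -14.5): 16.6 km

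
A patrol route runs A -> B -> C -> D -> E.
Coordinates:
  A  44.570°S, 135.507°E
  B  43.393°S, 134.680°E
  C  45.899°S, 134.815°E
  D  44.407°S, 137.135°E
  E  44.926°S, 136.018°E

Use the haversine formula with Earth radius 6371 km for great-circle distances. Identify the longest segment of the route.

Leg distances:
A→B: 146.7 km
B→C: 278.9 km
C→D: 246.2 km
D→E: 105.5 km
The longest leg is B–C at 278.9 km.

B–C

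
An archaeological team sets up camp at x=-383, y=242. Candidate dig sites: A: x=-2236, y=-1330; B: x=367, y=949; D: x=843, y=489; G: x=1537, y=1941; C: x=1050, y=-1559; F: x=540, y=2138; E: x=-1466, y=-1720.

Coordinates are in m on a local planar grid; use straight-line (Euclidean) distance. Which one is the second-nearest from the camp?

D

Distances from the camp (x=-383, y=242):
B: 1030.7 m
D: 1250.6 m
F: 2108.7 m
E: 2241.1 m
C: 2301.5 m
A: 2430.0 m
G: 2563.8 m
The second-nearest is D at 1250.6 m.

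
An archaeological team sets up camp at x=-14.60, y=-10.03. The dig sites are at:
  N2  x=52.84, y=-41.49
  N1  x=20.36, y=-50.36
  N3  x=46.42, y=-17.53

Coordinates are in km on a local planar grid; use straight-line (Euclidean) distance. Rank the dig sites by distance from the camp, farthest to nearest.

N2, N3, N1

Distance from the camp at x=-14.60, y=-10.03 to each:
N2 x=52.84, y=-41.49: 74.4 km
N3 x=46.42, y=-17.53: 61.5 km
N1 x=20.36, y=-50.36: 53.4 km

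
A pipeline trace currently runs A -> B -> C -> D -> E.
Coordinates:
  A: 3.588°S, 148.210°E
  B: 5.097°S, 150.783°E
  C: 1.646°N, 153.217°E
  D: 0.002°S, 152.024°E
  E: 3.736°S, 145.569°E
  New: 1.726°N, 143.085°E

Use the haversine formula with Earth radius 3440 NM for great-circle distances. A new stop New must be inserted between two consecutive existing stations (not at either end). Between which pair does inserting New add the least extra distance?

between D and E

Added distance for inserting New between each consecutive pair:
A–B: 881.7 NM
B–C: 795.0 NM
C–D: 1032.5 NM
D–E: 459.3 NM
Smallest added distance is 459.3 NM, inserting between D and E.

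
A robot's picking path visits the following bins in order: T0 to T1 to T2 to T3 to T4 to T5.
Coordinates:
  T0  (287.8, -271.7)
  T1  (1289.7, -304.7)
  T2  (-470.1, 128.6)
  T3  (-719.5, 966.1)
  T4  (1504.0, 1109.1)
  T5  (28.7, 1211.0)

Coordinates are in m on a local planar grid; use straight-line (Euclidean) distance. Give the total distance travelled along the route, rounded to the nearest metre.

7396 m

Leg distances:
T0→T1: 1002.4 m  (cumulative 1002.4 m)
T1→T2: 1812.4 m  (cumulative 2814.8 m)
T2→T3: 873.8 m  (cumulative 3688.6 m)
T3→T4: 2228.1 m  (cumulative 5916.7 m)
T4→T5: 1478.8 m  (cumulative 7395.6 m)
Total route length ≈ 7396 m.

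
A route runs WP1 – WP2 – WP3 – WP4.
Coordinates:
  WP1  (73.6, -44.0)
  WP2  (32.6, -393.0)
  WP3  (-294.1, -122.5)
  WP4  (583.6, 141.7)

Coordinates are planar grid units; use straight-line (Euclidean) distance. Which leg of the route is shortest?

WP1–WP2

Leg distances:
WP1→WP2: 351.4
WP2→WP3: 424.1
WP3→WP4: 916.6
The shortest leg is WP1–WP2 at 351.4.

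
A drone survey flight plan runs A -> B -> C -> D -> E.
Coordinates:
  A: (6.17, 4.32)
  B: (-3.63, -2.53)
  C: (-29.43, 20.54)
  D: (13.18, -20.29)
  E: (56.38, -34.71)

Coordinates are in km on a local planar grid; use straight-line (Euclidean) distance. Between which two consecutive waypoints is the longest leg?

Leg distances:
A→B: 12.0 km
B→C: 34.6 km
C→D: 59.0 km
D→E: 45.5 km
The longest leg is C–D at 59.0 km.

C–D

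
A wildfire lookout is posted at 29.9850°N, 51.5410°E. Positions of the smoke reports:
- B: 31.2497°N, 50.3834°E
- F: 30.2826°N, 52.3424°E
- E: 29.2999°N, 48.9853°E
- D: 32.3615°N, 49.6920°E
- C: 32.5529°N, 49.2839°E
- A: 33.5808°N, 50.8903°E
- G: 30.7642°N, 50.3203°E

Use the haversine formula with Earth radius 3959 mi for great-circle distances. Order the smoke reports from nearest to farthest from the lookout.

Distance from the lookout at 29.9850°N, 51.5410°E to each:
F 30.2826°N, 52.3424°E: 52.1 mi
G 30.7642°N, 50.3203°E: 90.5 mi
B 31.2497°N, 50.3834°E: 111.2 mi
E 29.2999°N, 48.9853°E: 160.6 mi
D 32.3615°N, 49.6920°E: 197.3 mi
C 32.5529°N, 49.2839°E: 221.9 mi
A 33.5808°N, 50.8903°E: 251.4 mi

F, G, B, E, D, C, A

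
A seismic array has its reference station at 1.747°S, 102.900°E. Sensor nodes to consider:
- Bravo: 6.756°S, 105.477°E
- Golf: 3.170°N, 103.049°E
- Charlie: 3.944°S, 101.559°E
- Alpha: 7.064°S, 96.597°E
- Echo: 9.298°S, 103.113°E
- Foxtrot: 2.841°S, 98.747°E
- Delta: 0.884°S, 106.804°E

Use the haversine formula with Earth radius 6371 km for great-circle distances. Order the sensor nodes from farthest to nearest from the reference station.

Alpha, Echo, Bravo, Golf, Foxtrot, Delta, Charlie

Distance from the reference station at 1.747°S, 102.900°E to each:
Alpha 7.064°S, 96.597°E: 915.1 km
Echo 9.298°S, 103.113°E: 840.0 km
Bravo 6.756°S, 105.477°E: 626.0 km
Golf 3.170°N, 103.049°E: 547.0 km
Foxtrot 2.841°S, 98.747°E: 477.2 km
Delta 0.884°S, 106.804°E: 444.5 km
Charlie 3.944°S, 101.559°E: 286.1 km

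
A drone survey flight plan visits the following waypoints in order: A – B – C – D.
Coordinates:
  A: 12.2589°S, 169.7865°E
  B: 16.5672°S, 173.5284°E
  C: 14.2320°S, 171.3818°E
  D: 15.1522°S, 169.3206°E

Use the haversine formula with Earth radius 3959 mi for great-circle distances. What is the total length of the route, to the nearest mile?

756 mi

Leg distances:
A→B: 389.0 mi  (cumulative 389.0 mi)
B→C: 215.6 mi  (cumulative 604.6 mi)
C→D: 151.7 mi  (cumulative 756.3 mi)
Total route length ≈ 756 mi.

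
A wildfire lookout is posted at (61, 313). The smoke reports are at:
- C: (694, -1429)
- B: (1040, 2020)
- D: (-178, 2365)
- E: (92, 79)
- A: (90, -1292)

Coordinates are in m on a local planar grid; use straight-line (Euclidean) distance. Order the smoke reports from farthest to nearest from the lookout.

D, B, C, A, E

Distances from the lookout:
D (-178, 2365): 2065.9 m
B (1040, 2020): 1967.8 m
C (694, -1429): 1853.4 m
A (90, -1292): 1605.3 m
E (92, 79): 236.0 m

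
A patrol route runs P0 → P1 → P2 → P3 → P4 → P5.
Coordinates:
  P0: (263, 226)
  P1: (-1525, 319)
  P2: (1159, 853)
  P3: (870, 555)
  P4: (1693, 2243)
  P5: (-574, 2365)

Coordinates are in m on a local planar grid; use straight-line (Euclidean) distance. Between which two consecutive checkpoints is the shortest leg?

P2–P3

Leg distances:
P0→P1: 1790.4 m
P1→P2: 2736.6 m
P2→P3: 415.1 m
P3→P4: 1877.9 m
P4→P5: 2270.3 m
The shortest leg is P2–P3 at 415.1 m.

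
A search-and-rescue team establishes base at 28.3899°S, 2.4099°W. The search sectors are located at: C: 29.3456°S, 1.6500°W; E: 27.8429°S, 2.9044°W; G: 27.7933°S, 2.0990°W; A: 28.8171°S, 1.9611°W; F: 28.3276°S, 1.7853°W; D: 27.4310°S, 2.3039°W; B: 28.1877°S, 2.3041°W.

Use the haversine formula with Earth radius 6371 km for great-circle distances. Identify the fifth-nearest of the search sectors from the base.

E

Distances from the base (28.3899°S, 2.4099°W):
B: 24.8 km
F: 61.5 km
A: 64.6 km
G: 73.0 km
E: 77.8 km
D: 107.1 km
C: 129.5 km
The fifth-nearest is E at 77.8 km.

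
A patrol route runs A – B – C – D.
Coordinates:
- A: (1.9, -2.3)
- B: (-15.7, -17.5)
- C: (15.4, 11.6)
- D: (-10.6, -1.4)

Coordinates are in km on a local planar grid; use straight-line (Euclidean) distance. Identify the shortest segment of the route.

A–B

Leg distances:
A→B: 23.3 km
B→C: 42.6 km
C→D: 29.1 km
The shortest leg is A–B at 23.3 km.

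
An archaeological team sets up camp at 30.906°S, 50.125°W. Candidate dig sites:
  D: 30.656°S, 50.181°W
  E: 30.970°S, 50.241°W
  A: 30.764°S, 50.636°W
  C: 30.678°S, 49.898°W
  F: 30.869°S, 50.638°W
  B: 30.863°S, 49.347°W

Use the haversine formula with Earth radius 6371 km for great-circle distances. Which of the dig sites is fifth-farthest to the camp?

D

Distance to each, sorted:
B: 74.4 km
A: 51.3 km
F: 49.1 km
C: 33.4 km
D: 28.3 km
E: 13.2 km
The fifth-farthest is D at 28.3 km.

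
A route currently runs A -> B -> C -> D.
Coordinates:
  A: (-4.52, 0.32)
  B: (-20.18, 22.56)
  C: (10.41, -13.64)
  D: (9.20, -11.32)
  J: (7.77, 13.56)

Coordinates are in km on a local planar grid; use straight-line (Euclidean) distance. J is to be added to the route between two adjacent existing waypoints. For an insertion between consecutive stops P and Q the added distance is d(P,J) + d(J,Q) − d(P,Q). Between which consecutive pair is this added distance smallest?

Added distance for inserting J between each consecutive pair:
A–B: 20.2 km
B–C: 9.3 km
C–D: 49.6 km
Smallest added distance is 9.3 km, inserting between B and C.

between B and C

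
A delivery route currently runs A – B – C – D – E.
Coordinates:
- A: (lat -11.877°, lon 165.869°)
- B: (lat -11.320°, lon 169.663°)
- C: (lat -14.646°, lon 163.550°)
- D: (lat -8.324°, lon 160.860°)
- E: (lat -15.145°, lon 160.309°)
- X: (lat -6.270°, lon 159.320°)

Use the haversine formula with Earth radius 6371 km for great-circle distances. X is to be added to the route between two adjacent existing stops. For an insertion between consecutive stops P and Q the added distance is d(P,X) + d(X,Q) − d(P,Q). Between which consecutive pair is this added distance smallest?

between D and E

Added distance for inserting X between each consecutive pair:
A–B: 1801.0 km
B–C: 1548.5 km
C–D: 562.7 km
D–E: 516.5 km
Smallest added distance is 516.5 km, inserting between D and E.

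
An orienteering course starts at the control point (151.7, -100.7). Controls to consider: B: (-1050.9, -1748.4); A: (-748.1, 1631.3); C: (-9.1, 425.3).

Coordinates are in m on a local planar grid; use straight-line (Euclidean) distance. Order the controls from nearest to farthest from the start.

C, A, B

Distances from the start:
C (-9.1, 425.3): 550.0 m
A (-748.1, 1631.3): 1951.8 m
B (-1050.9, -1748.4): 2039.9 m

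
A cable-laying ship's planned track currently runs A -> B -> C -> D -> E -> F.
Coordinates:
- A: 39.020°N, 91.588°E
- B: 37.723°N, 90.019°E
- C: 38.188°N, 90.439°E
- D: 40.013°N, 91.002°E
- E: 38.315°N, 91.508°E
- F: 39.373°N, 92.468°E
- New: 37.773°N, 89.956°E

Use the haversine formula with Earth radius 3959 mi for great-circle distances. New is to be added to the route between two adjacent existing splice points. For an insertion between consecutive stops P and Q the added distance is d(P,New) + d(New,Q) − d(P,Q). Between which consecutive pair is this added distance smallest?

Added distance for inserting New between each consecutive pair:
A–B: 4.8 mi
B–C: 4.3 mi
C–D: 73.9 mi
D–E: 136.6 mi
E–F: 177.9 mi
Smallest added distance is 4.3 mi, inserting between B and C.

between B and C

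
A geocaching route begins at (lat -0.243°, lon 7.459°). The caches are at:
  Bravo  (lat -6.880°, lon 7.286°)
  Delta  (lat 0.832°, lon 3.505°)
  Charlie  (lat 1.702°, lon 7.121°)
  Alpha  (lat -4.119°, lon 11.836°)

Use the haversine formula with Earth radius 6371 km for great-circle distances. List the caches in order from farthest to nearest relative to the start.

Distance from the start at (lat -0.243°, lon 7.459°) to each:
Bravo (lat -6.880°, lon 7.286°): 738.3 km
Alpha (lat -4.119°, lon 11.836°): 649.8 km
Delta (lat 0.832°, lon 3.505°): 455.6 km
Charlie (lat 1.702°, lon 7.121°): 219.5 km

Bravo, Alpha, Delta, Charlie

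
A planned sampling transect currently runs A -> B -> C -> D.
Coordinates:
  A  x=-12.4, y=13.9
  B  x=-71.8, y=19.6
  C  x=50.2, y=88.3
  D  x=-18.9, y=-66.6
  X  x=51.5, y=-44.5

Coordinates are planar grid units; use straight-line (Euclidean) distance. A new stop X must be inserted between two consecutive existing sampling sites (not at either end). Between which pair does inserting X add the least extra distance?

between C and D

Added distance for inserting X between each consecutive pair:
A–B: 165.9
B–C: 131.8
C–D: 37.0
Smallest added distance is 37.0, inserting between C and D.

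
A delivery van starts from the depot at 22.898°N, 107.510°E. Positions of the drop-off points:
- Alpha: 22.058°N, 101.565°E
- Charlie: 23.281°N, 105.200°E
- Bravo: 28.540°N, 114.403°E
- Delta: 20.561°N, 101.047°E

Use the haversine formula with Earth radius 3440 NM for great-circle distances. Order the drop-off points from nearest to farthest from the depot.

Charlie, Alpha, Delta, Bravo

Distances from the depot:
Charlie 23.281°N, 105.200°E: 129.6 NM
Alpha 22.058°N, 101.565°E: 333.6 NM
Delta 20.561°N, 101.047°E: 386.7 NM
Bravo 28.540°N, 114.403°E: 503.5 NM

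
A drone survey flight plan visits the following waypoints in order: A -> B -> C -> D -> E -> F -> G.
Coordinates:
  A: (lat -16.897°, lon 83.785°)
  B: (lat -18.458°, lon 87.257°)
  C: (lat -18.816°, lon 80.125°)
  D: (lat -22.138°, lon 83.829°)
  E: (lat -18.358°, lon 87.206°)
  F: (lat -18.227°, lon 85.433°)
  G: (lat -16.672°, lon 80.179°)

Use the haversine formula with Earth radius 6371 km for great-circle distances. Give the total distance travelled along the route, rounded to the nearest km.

Leg distances:
A→B: 406.7 km  (cumulative 406.7 km)
B→C: 752.5 km  (cumulative 1159.2 km)
C→D: 534.1 km  (cumulative 1693.3 km)
D→E: 548.4 km  (cumulative 2241.6 km)
E→F: 187.8 km  (cumulative 2429.4 km)
F→G: 583.5 km  (cumulative 3012.9 km)
Total route length ≈ 3013 km.

3013 km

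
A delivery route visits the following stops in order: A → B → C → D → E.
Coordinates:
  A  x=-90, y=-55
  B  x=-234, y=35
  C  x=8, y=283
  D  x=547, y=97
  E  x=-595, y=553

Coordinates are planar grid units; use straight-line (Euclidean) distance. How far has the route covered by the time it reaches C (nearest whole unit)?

Leg distances:
A→B: 169.8  (cumulative 169.8)
B→C: 346.5  (cumulative 516.3)
Cumulative distance at C ≈ 516.

516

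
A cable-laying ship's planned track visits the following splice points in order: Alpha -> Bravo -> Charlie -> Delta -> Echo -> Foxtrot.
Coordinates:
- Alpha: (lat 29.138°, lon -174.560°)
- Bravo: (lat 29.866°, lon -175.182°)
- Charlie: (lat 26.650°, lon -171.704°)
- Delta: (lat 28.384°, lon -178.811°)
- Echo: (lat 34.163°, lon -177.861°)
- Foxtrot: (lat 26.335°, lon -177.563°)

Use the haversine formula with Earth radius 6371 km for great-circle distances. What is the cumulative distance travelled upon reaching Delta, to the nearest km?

1321 km

Leg distances:
Alpha→Bravo: 100.9 km  (cumulative 100.9 km)
Bravo→Charlie: 493.8 km  (cumulative 594.7 km)
Charlie→Delta: 726.8 km  (cumulative 1321.5 km)
Cumulative distance at Delta ≈ 1321 km.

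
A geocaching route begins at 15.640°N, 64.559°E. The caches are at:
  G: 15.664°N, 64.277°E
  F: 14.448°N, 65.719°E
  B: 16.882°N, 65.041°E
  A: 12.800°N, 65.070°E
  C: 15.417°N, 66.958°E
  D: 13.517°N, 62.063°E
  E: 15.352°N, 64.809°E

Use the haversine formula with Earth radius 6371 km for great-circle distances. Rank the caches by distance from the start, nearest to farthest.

G, E, B, F, C, A, D

Computing each great-circle distance from 15.640°N, 64.559°E:
G 15.664°N, 64.277°E: 30.3 km
E 15.352°N, 64.809°E: 41.8 km
B 16.882°N, 65.041°E: 147.4 km
F 14.448°N, 65.719°E: 181.9 km
C 15.417°N, 66.958°E: 258.2 km
A 12.800°N, 65.070°E: 320.6 km
D 13.517°N, 62.063°E: 357.6 km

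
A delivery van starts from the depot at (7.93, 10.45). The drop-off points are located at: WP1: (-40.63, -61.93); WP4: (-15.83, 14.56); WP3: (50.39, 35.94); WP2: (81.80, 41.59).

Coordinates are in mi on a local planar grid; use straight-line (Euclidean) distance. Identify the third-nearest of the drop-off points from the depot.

Distance to each, sorted:
WP4: 24.1 mi
WP3: 49.5 mi
WP2: 80.2 mi
WP1: 87.2 mi
The third-nearest is WP2 at 80.2 mi.

WP2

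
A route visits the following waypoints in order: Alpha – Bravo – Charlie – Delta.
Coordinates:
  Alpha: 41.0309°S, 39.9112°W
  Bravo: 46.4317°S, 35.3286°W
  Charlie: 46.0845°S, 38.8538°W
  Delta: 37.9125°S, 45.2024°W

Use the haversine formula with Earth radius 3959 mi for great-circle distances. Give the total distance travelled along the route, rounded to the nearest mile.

Leg distances:
Alpha→Bravo: 437.6 mi  (cumulative 437.6 mi)
Bravo→Charlie: 170.1 mi  (cumulative 607.7 mi)
Charlie→Delta: 651.5 mi  (cumulative 1259.2 mi)
Total route length ≈ 1259 mi.

1259 mi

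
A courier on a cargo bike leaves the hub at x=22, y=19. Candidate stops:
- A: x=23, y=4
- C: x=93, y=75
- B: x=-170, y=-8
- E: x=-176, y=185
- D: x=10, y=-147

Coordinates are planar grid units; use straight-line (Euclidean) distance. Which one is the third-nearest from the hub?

D

Distance to each, sorted:
A: 15.0
C: 90.4
D: 166.4
B: 193.9
E: 258.4
The third-nearest is D at 166.4.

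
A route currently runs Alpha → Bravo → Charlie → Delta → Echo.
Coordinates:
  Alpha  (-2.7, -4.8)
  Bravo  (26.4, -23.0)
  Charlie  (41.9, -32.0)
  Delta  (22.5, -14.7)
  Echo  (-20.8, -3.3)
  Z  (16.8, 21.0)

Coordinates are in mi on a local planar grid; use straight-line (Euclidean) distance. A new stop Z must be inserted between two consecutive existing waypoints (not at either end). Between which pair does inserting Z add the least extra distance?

between Delta and Echo

Added distance for inserting Z between each consecutive pair:
Alpha–Bravo: 43.1 mi
Bravo–Charlie: 85.8 mi
Charlie–Delta: 68.8 mi
Delta–Echo: 36.1 mi
Smallest added distance is 36.1 mi, inserting between Delta and Echo.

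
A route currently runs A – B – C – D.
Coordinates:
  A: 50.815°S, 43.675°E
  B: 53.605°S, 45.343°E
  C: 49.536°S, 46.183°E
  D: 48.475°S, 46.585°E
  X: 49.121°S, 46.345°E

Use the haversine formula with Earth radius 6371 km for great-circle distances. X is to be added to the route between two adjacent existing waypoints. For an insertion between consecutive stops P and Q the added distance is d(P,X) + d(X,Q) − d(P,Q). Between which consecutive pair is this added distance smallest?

between C and D

Added distance for inserting X between each consecutive pair:
A–B: 441.2 km
B–C: 94.9 km
C–D: 0.0 km
Smallest added distance is 0.0 km, inserting between C and D.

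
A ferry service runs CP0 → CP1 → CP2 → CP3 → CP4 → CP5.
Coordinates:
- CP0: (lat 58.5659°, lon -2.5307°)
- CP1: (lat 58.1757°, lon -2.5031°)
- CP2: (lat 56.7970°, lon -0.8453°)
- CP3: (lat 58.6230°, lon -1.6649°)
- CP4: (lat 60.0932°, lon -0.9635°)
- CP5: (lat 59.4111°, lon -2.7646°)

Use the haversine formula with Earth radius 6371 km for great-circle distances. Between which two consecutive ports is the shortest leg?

Leg distances:
CP0→CP1: 43.4 km
CP1→CP2: 182.5 km
CP2→CP3: 208.8 km
CP3→CP4: 168.2 km
CP4→CP5: 126.2 km
The shortest leg is CP0–CP1 at 43.4 km.

CP0–CP1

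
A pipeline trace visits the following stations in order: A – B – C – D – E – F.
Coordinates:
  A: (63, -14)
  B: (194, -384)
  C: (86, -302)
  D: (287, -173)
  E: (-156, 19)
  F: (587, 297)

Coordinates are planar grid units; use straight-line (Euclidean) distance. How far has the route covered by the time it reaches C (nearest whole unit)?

Leg distances:
A→B: 392.5  (cumulative 392.5)
B→C: 135.6  (cumulative 528.1)
Cumulative distance at C ≈ 528.

528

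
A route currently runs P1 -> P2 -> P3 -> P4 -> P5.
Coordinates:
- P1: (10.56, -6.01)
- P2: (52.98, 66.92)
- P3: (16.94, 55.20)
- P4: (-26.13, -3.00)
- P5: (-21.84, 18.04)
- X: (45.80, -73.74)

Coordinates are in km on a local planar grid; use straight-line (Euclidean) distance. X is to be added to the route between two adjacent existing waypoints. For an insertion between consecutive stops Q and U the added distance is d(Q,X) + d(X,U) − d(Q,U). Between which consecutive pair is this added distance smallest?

Added distance for inserting X between each consecutive pair:
P1–P2: 132.8 km
P2–P3: 235.1 km
P3–P4: 160.6 km
P4–P5: 193.4 km
Smallest added distance is 132.8 km, inserting between P1 and P2.

between P1 and P2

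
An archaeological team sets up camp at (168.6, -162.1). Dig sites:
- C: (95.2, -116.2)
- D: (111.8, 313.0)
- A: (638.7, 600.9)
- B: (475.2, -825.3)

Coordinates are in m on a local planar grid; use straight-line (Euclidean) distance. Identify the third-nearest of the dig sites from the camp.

B

Distances from the camp ((168.6, -162.1)):
C: 86.6 m
D: 478.5 m
B: 730.6 m
A: 896.2 m
The third-nearest is B at 730.6 m.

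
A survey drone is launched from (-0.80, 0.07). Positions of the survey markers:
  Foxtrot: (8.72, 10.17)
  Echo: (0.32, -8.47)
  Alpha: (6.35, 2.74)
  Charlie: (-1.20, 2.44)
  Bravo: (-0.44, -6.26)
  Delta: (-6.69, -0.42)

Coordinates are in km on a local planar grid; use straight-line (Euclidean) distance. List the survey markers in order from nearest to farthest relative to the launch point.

Distance from the launch point at (-0.80, 0.07) to each:
Charlie (-1.20, 2.44): 2.4 km
Delta (-6.69, -0.42): 5.9 km
Bravo (-0.44, -6.26): 6.3 km
Alpha (6.35, 2.74): 7.6 km
Echo (0.32, -8.47): 8.6 km
Foxtrot (8.72, 10.17): 13.9 km

Charlie, Delta, Bravo, Alpha, Echo, Foxtrot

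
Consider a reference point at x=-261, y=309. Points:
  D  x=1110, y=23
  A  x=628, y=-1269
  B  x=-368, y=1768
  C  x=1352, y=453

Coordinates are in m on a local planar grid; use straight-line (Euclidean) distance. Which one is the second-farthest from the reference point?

C

Distance to each, sorted:
A: 1811.2 m
C: 1619.4 m
B: 1462.9 m
D: 1400.5 m
The second-farthest is C at 1619.4 m.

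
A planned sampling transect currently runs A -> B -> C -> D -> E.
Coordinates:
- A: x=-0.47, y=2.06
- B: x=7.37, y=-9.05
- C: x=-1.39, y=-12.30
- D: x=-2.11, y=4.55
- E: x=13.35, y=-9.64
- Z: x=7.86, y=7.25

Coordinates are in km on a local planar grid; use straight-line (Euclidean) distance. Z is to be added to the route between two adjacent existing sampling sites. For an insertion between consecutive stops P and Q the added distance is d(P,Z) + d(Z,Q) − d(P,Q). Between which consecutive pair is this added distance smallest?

between D and E

Added distance for inserting Z between each consecutive pair:
A–B: 12.5 km
B–C: 28.6 km
C–D: 15.1 km
D–E: 7.1 km
Smallest added distance is 7.1 km, inserting between D and E.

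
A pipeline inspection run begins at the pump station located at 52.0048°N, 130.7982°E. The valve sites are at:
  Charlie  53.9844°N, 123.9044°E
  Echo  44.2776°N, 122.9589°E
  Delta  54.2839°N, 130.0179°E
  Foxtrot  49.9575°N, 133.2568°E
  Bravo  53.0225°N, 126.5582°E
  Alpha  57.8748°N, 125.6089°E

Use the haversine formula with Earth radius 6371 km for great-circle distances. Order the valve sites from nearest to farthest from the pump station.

Delta, Foxtrot, Bravo, Charlie, Alpha, Echo

Computing each great-circle distance from 52.0048°N, 130.7982°E:
Delta 54.2839°N, 130.0179°E: 258.7 km
Foxtrot 49.9575°N, 133.2568°E: 285.4 km
Bravo 53.0225°N, 126.5582°E: 308.4 km
Charlie 53.9844°N, 123.9044°E: 510.9 km
Alpha 57.8748°N, 125.6089°E: 731.6 km
Echo 44.2776°N, 122.9589°E: 1036.3 km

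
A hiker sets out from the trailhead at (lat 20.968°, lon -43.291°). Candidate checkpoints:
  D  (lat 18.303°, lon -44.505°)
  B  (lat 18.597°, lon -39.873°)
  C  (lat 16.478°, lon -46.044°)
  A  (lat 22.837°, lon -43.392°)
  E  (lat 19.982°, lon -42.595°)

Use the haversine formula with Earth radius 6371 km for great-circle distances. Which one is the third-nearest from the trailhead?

D

Distances from the trailhead ((lat 20.968°, lon -43.291°)):
E: 131.4 km
A: 208.1 km
D: 322.5 km
B: 444.3 km
C: 577.3 km
The third-nearest is D at 322.5 km.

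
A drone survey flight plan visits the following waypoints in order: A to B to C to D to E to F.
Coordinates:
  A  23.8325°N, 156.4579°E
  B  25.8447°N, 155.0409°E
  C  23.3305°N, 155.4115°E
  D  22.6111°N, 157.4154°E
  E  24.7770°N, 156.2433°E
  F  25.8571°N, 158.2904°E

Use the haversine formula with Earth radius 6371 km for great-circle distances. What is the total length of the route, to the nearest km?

Leg distances:
A→B: 265.5 km  (cumulative 265.5 km)
B→C: 282.1 km  (cumulative 547.6 km)
C→D: 220.2 km  (cumulative 767.8 km)
D→E: 268.8 km  (cumulative 1036.6 km)
E→F: 238.2 km  (cumulative 1274.8 km)
Total route length ≈ 1275 km.

1275 km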